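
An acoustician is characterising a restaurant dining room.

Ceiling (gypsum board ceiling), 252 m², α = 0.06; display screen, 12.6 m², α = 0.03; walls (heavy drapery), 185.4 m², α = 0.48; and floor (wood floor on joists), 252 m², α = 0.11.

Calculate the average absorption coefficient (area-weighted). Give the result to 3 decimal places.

S = Σ Sᵢ = 252 + 12.6 + 185.4 + 252 = 702.0 m².
Weighted sum Σ Sα = 132.210.
ᾱ = A/S = 0.188.

0.188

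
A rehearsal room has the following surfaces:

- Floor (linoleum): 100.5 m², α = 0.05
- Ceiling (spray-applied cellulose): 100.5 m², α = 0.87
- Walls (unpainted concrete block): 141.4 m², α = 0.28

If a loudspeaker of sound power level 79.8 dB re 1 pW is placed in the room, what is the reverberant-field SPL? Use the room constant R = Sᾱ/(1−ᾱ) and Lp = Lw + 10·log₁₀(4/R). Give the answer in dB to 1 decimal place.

62.5 dB

A = 132.052 sabins; S = 342.4 m².
ᾱ = 0.3857, so room constant R = A/(1−ᾱ) = 214.963 m².
Lp = Lw + 10 log₁₀(4/R) = 79.8 -17.30 = 62.5 dB.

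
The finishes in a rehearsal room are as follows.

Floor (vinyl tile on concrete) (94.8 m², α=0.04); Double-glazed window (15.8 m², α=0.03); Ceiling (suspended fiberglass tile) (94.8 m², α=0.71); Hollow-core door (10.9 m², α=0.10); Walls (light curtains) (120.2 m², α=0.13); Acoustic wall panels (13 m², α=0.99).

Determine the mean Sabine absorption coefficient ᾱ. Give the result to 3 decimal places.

Total surface area S = 349.5 m².
Σ(Sᵢαᵢ) = 94.8·0.04 + 15.8·0.03 + 94.8·0.71 + 10.9·0.10 + 120.2·0.13 + 13·0.99 = 101.160.
ᾱ = 101.160 / 349.5 = 0.289.

0.289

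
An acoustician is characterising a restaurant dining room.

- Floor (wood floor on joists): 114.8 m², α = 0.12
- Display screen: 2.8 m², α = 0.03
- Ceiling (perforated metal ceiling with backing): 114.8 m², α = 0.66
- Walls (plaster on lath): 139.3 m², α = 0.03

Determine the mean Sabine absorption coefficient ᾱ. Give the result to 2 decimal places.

S = Σ Sᵢ = 114.8 + 2.8 + 114.8 + 139.3 = 371.7 m².
Σ(Sᵢαᵢ) = 114.8×0.12 + 2.8×0.03 + 114.8×0.66 + 139.3×0.03 = 93.807.
ᾱ = A/S = 0.25.

0.25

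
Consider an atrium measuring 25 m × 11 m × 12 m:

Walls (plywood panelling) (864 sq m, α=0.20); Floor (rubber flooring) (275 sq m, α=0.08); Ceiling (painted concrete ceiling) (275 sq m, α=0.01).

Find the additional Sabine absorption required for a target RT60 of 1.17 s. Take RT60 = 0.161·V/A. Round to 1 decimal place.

256.6 sabins

A₁ = Σ Sᵢαᵢ = 864·0.20 + 275·0.08 + 275·0.01 = 197.550 sabins.
Target A₂ = 0.161·3300/1.17 = 454.103 sabins (V = 3300 m³).
ΔA = A₂ − A₁ = 454.103 − 197.550 = 256.6 sabins.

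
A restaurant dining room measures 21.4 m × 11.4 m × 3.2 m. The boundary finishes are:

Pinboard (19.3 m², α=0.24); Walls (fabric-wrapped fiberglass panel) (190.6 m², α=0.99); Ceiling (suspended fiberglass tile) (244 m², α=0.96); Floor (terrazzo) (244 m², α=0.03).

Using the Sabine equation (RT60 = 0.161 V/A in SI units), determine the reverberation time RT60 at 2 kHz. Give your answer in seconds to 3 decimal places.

0.289 seconds

Summing Sᵢαᵢ: 4.632 + 188.694 + 234.240 + 7.320 → A = 434.886 sabins.
Volume V = 21.4 × 11.4 × 3.2 = 780.672 m³.
T = 0.161 V/A = 0.161·780.672/434.886 = 0.289 s.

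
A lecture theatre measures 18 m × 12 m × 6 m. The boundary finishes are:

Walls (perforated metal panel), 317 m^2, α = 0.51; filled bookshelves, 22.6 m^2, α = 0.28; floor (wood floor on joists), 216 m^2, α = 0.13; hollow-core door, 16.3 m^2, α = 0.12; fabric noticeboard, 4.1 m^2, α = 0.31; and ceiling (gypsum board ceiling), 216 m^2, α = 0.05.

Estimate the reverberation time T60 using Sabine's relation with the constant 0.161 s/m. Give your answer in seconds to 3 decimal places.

A = Σ Sᵢαᵢ = 317*0.51 + 22.6*0.28 + 216*0.13 + 16.3*0.12 + 4.1*0.31 + 216*0.05 = 210.105 sabins.
Room volume: 1296 m³.
T = 0.161 V/A = 0.161·1296/210.105 = 0.993 s.

0.993 s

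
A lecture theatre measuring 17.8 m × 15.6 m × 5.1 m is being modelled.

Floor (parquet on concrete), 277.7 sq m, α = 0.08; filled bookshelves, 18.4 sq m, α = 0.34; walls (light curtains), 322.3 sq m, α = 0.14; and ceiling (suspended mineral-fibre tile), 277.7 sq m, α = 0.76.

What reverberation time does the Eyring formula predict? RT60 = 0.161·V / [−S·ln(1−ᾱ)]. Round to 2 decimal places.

Total surface area S = 277.7 + 18.4 + 322.3 + 277.7 = 896.1 sq m.
Absorption A = 277.7×0.08 + 18.4×0.34 + 322.3×0.14 + 277.7×0.76 = 284.646 sabins.
Mean coefficient ᾱ = A/S = 0.3176.
−S·ln(1−ᾱ) = −896.1 × ln(1 − 0.3176) = 342.435.
V = 17.8 × 15.6 × 5.1 = 1416.168 m³.
T = 0.161·V/[−S·ln(1−ᾱ)] = 0.161·1416.168/342.435 = 0.67 s.

0.67 seconds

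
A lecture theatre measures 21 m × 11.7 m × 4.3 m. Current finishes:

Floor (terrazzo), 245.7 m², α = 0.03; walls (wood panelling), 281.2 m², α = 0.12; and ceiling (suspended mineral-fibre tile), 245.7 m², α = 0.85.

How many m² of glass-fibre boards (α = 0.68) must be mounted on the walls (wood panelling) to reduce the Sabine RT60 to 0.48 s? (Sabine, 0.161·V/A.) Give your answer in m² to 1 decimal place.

186.4

Summing Sᵢαᵢ: 7.371 + 33.744 + 208.845 → A₁ = 249.960 sabins.
Required A₂ = 0.161·1056.51/0.48 = 354.371 sabins.
Absorption to add: 354.371 − 249.960 = 104.411 sabins.
Net gain per m²: Δα = 0.68 − 0.12 = 0.56.
Area = ΔA/Δα = 104.411/0.56 = 186.4 m².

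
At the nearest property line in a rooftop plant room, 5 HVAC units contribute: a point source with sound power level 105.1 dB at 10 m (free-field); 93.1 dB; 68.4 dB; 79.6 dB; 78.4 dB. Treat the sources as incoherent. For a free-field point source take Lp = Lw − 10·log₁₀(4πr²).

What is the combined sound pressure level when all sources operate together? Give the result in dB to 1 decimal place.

93.5 dB

Source at 10 m: Lp = 105.1 − 10·log₁₀(4π·10²) = 105.1 − 10·log₁₀(1256.637) = 74.1 dB.
Σ 10^(Lᵢ/10) = 2.235e+09.
L_total = 10·log₁₀(2.235e+09) = 93.5 dB.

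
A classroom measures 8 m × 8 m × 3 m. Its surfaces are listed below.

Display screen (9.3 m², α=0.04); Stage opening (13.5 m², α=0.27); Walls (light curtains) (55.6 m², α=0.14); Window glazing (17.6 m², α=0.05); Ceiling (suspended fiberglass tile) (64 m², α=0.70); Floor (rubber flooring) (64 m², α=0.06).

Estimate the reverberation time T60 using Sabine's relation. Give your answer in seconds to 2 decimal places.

0.50 sec

A = Σ Sᵢαᵢ = 9.3·0.04 + 13.5·0.27 + 55.6·0.14 + 17.6·0.05 + 64·0.70 + 64·0.06 = 61.321 sabins.
Volume V = 8 × 8 × 3 = 192 m³.
T = 0.161 V/A = 0.161·192/61.321 = 0.50 s.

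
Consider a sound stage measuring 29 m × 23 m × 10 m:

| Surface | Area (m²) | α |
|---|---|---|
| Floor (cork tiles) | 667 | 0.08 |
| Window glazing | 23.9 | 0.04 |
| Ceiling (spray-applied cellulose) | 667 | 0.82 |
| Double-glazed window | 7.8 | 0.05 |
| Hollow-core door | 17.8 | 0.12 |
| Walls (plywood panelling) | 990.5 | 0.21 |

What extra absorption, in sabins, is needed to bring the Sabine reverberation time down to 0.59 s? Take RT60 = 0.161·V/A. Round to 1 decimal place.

1008.3 sabins

Equivalent absorption area: A₁ = 667*0.08 + 23.9*0.04 + 667*0.82 + 7.8*0.05 + 17.8*0.12 + 990.5*0.21 = 811.787 m².
V = 6670 m³. Required absorption A₂ = 0.161 × 6670 / 0.59 = 1820.119 sabins.
Additional absorption ΔA = 1820.119 − 811.787 = 1008.3 sabins.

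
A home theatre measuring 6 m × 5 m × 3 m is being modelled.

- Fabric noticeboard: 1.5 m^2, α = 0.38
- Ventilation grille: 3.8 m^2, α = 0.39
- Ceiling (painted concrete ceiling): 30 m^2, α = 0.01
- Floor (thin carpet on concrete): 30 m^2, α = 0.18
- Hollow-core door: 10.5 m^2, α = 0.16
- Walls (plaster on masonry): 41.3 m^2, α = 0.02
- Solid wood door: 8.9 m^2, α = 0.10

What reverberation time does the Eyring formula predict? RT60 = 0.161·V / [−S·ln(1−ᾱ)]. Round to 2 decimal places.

1.24 sec

Total surface area S = 1.5 + 3.8 + 30 + 30 + 10.5 + 41.3 + 8.9 = 126.0 m^2.
Σ(Sᵢαᵢ) = 1.5×0.38 + 3.8×0.39 + 30×0.01 + 30×0.18 + 10.5×0.16 + 41.3×0.02 + 8.9×0.10 = 11.148.
Mean coefficient ᾱ = A/S = 0.0885.
−S·ln(1−ᾱ) = −126.0 × ln(1 − 0.0885) = 11.676.
V = 6 × 5 × 3 = 90 m³.
T = 0.161·V/[−S·ln(1−ᾱ)] = 0.161·90/11.676 = 1.24 s.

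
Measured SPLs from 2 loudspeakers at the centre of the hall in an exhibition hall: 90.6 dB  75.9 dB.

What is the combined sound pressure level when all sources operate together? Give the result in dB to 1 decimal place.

90.7 dB

Sum in the linear (power) domain: Σ 10^(Lᵢ/10) = 10^(90.6/10) + 10^(75.9/10) = 1.187e+09.
Back to dB: 10·log₁₀ Σ = 90.7 dB.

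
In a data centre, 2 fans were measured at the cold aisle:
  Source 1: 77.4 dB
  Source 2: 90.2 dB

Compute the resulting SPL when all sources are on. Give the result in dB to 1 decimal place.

Sum in the linear (power) domain: Σ 10^(Lᵢ/10) = 10^(77.4/10) + 10^(90.2/10) = 1.102e+09.
Back to dB: 10·log₁₀ Σ = 90.4 dB.

90.4 dB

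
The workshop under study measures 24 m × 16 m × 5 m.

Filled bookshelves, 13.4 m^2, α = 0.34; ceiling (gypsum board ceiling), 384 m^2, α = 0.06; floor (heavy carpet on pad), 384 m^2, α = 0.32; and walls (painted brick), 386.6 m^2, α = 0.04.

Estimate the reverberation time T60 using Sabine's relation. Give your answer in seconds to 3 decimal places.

1.863 seconds

Equivalent absorption area: A = 13.4·0.34 + 384·0.06 + 384·0.32 + 386.6·0.04 = 165.940 m^2.
Room volume: 1920 m³.
T = 0.161 V/A = 0.161·1920/165.940 = 1.863 s.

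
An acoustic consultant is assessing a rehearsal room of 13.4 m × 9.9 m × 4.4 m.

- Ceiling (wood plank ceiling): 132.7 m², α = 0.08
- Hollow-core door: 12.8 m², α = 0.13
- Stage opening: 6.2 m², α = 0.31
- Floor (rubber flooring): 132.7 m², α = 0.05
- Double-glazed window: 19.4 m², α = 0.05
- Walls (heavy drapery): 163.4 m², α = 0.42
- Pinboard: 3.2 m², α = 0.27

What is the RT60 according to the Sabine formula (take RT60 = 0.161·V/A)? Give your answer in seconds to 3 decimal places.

1.029 s

Total absorption A = 132.7×0.08 + 12.8×0.13 + 6.2×0.31 + 132.7×0.05 + 19.4×0.05 + 163.4×0.42 + 3.2×0.27
  = 10.616 + 1.664 + 1.922 + 6.635 + 0.970 + 68.628 + 0.864 = 91.299 m² sabins.
Room volume: 583.704 m³.
Sabine: RT60 = 0.161 × 583.704 / 91.299 = 1.029 s.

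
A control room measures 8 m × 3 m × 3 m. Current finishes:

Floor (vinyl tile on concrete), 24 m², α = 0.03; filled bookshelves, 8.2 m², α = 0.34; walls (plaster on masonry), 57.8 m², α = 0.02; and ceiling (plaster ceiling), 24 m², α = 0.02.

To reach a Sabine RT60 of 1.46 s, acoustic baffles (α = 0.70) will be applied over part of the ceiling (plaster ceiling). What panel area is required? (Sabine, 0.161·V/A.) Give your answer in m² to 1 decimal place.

A₁ = Σ Sᵢαᵢ = 24×0.03 + 8.2×0.34 + 57.8×0.02 + 24×0.02 = 5.144 sabins.
Required A₂ = 0.161·72/1.46 = 7.940 sabins.
Absorption to add: 7.940 − 5.144 = 2.796 sabins.
Net gain per m²: Δα = 0.70 − 0.02 = 0.68.
Area = ΔA/Δα = 2.796/0.68 = 4.1 m².

4.1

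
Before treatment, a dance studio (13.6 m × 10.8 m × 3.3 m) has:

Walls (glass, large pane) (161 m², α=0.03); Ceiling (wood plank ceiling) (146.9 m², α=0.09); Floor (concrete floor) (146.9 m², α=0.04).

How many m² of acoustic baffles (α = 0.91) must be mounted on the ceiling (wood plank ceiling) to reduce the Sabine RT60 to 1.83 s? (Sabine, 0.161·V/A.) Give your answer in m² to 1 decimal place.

22.8

A₁ = Σ Sᵢαᵢ = 161×0.03 + 146.9×0.09 + 146.9×0.04 = 23.927 sabins.
Required A₂ = 0.161·484.704/1.83 = 42.643 sabins.
Absorption to add: 42.643 − 23.927 = 18.716 sabins.
Net gain per m²: Δα = 0.91 − 0.09 = 0.82.
Panel area = 18.716 / 0.82 = 22.8 m².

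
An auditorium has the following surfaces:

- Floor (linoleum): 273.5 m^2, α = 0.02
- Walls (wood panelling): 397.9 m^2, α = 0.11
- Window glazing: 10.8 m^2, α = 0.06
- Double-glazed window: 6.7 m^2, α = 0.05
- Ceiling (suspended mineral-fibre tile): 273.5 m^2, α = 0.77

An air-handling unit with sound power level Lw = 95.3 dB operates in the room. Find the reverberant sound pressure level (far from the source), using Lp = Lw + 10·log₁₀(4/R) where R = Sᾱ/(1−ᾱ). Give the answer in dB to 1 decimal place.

A = 260.817 sabins; S = 962.4 m^2.
ᾱ = 0.2710, so room constant R = A/(1−ᾱ) = 357.774 m^2.
Lp = 95.3 + 10·log₁₀(4/357.774) = 95.3 + (-19.52) = 75.8 dB.

75.8 dB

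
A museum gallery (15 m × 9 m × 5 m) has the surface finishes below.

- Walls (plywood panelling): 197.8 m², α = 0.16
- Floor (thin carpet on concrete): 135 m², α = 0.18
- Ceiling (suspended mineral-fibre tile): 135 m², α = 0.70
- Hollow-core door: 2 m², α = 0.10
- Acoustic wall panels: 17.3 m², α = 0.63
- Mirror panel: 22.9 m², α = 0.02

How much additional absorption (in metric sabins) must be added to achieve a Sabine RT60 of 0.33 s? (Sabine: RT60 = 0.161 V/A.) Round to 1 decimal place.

167.3 sabins

Equivalent absorption area: A₁ = 197.8×0.16 + 135×0.18 + 135×0.70 + 2×0.10 + 17.3×0.63 + 22.9×0.02 = 162.005 m².
V = 675 m³. Required absorption A₂ = 0.161 × 675 / 0.33 = 329.318 sabins.
ΔA = A₂ − A₁ = 329.318 − 162.005 = 167.3 sabins.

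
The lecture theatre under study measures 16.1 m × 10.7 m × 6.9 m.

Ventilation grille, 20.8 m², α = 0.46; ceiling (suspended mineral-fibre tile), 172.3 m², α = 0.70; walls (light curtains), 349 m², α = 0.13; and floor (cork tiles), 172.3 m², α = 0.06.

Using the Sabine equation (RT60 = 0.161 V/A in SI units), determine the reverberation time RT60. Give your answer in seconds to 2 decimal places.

1.03 s

Total absorption A = 20.8·0.46 + 172.3·0.70 + 349·0.13 + 172.3·0.06
  = 9.568 + 120.610 + 45.370 + 10.338 = 185.886 m² sabins.
Room volume: 1188.663 m³.
RT60 = 0.161 · V / A = 0.161 × 1188.663 / 185.886 = 1.03 s.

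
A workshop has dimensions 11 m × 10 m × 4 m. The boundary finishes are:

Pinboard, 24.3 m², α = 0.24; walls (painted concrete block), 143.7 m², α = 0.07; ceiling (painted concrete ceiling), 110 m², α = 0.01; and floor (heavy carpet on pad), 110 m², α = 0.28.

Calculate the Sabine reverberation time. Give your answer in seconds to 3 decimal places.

A = Σ Sᵢαᵢ = 24.3×0.24 + 143.7×0.07 + 110×0.01 + 110×0.28 = 47.791 sabins.
V = 11·10·4 = 440 m³.
Sabine: RT60 = 0.161 × 440 / 47.791 = 1.482 s.

1.482 sec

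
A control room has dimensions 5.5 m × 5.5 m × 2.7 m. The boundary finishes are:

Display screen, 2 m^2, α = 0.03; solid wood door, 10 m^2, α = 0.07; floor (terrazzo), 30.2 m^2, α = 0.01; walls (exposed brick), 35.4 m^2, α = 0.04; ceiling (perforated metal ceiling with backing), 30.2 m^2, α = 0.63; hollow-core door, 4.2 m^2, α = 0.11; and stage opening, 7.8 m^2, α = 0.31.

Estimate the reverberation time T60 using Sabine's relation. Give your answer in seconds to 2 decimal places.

0.54 seconds

A = Σ Sᵢαᵢ = 2·0.03 + 10·0.07 + 30.2·0.01 + 35.4·0.04 + 30.2·0.63 + 4.2·0.11 + 7.8·0.31 = 24.384 sabins.
V = 5.5·5.5·2.7 = 81.675 m³.
T = 0.161 V/A = 0.161·81.675/24.384 = 0.54 s.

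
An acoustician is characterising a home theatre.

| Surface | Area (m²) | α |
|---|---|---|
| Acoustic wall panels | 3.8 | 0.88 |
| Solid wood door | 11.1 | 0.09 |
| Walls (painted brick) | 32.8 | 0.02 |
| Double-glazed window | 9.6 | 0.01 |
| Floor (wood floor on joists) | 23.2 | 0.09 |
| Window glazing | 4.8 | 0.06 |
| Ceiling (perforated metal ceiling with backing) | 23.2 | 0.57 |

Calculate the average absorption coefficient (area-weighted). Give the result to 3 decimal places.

Total surface area S = 108.5 m².
Weighted sum Σ Sα = 20.695.
ᾱ = A/S = 0.191.

0.191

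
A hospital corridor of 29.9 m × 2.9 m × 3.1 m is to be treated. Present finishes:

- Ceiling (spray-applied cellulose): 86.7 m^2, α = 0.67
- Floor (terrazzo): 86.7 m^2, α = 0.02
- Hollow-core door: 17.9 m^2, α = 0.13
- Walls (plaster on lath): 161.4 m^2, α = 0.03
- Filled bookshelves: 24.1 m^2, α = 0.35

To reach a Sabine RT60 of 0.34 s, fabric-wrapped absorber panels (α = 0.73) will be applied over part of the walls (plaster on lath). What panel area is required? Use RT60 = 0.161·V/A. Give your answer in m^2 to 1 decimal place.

74.1

Summing Sᵢαᵢ: 58.089 + 1.734 + 2.327 + 4.842 + 8.435 → A₁ = 75.427 sabins.
Required A₂ = 0.161·268.801/0.34 = 127.285 sabins.
Absorption to add: 127.285 − 75.427 = 51.858 sabins.
Net gain per m^2: Δα = 0.73 − 0.03 = 0.70.
Panel area = 51.858 / 0.70 = 74.1 m^2.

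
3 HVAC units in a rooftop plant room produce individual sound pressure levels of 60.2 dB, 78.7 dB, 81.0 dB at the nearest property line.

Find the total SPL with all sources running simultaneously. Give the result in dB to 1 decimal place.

83.0 dB

Sum in the linear (power) domain: Σ 10^(Lᵢ/10) = 10^(60.2/10) + 10^(78.7/10) + 10^(81.0/10) = 2.011e+08.
Back to dB: 10·log₁₀ Σ = 83.0 dB.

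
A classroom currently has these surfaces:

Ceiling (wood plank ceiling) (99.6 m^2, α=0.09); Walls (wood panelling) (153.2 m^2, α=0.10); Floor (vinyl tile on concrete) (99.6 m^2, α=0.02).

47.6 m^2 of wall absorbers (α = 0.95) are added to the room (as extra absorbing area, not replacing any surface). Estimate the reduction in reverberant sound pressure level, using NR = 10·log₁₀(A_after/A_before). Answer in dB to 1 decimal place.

4.3 dB

Summing Sᵢαᵢ: 8.964 + 15.320 + 1.992 → A_before = 26.276 sabins.
Treatment contributes 47.6·0.95 = 45.220 sabins.
New total A_after = 71.496 sabins.
Reduction = 10 log₁₀(A_after/A_before) = 10 log₁₀(2.7210) = 4.3 dB.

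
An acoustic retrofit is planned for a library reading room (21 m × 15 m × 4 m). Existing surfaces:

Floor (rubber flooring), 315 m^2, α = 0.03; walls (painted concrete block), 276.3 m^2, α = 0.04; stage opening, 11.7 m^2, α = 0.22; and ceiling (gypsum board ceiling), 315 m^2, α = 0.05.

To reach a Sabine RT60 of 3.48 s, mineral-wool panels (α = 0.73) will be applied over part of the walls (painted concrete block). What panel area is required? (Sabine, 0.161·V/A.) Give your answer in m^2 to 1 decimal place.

28.2

Equivalent absorption area: A₁ = 315×0.03 + 276.3×0.04 + 11.7×0.22 + 315×0.05 = 38.826 m^2.
V = 1260 m³. Target absorption A₂ = 0.161 × 1260 / 3.48 = 58.293 sabins.
Absorption to add: 58.293 − 38.826 = 19.467 sabins.
Net gain per m^2: Δα = 0.73 − 0.04 = 0.69.
Panel area = 19.467 / 0.69 = 28.2 m^2.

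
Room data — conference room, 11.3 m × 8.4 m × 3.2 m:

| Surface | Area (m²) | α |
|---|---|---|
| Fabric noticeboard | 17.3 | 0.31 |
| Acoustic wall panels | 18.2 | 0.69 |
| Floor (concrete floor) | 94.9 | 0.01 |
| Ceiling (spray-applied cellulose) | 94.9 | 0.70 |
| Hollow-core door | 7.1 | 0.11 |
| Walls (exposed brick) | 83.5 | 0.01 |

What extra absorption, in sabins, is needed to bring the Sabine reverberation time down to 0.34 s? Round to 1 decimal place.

A₁ = Σ Sᵢαᵢ = 17.3×0.31 + 18.2×0.69 + 94.9×0.01 + 94.9×0.70 + 7.1×0.11 + 83.5×0.01 = 86.916 sabins.
V = 303.744 m³. Required absorption A₂ = 0.161 × 303.744 / 0.34 = 143.832 sabins.
ΔA = A₂ − A₁ = 143.832 − 86.916 = 56.9 sabins.

56.9 sabins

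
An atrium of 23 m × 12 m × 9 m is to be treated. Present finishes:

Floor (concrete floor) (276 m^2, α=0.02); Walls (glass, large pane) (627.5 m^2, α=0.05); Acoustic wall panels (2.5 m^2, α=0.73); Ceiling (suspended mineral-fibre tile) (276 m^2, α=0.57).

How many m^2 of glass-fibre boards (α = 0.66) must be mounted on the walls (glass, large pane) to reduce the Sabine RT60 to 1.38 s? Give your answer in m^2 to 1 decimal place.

Summing Sᵢαᵢ: 5.520 + 31.375 + 1.825 + 157.320 → A₁ = 196.040 sabins.
V = 2484 m³. Target absorption A₂ = 0.161 × 2484 / 1.38 = 289.800 sabins.
Absorption to add: 289.800 − 196.040 = 93.760 sabins.
Net gain per m^2: Δα = 0.66 − 0.05 = 0.61.
Area = ΔA/Δα = 93.760/0.61 = 153.7 m^2.

153.7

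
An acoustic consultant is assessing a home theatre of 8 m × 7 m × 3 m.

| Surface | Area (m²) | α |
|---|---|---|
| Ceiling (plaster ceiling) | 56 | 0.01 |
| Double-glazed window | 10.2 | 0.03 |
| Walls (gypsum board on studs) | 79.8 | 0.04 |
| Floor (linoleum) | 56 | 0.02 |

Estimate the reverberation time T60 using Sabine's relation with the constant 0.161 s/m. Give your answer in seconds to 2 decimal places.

A = Σ Sᵢαᵢ = 56·0.01 + 10.2·0.03 + 79.8·0.04 + 56·0.02 = 5.178 sabins.
Volume V = 8 × 7 × 3 = 168 m³.
T = 0.161 V/A = 0.161·168/5.178 = 5.22 s.

5.22 sec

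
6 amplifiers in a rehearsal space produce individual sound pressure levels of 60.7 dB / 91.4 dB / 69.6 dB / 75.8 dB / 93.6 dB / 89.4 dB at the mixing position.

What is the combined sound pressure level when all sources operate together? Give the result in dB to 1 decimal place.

Converting to relative power and adding: 10^(60.7/10) + 10^(91.4/10) + 10^(69.6/10) + 10^(75.8/10) + 10^(93.6/10) + 10^(89.4/10) = 4.591e+09.
Combined level = 10 log₁₀(4.591e+09) = 96.6 dB.

96.6 dB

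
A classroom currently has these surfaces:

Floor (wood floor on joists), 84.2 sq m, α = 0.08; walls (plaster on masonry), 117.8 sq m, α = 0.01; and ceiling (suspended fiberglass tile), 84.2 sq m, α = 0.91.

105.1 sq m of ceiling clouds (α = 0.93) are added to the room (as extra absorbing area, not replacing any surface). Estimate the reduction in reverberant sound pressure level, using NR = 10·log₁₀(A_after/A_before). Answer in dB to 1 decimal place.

3.3 dB

A_before = Σ Sᵢαᵢ = 84.2·0.08 + 117.8·0.01 + 84.2·0.91 = 84.536 sabins.
Added absorption = 105.1 × 0.93 = 97.743 sabins.
New total A_after = 182.279 sabins.
Reduction = 10 log₁₀(A_after/A_before) = 10 log₁₀(2.1562) = 3.3 dB.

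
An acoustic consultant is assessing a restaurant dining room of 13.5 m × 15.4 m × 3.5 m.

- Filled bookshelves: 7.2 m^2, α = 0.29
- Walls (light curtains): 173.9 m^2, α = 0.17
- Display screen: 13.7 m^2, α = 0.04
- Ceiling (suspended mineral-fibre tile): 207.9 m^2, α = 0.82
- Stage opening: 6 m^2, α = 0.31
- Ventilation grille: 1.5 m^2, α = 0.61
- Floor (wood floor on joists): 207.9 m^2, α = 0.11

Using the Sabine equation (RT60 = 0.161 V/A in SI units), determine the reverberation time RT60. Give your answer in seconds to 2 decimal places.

Equivalent absorption area: A = 7.2×0.29 + 173.9×0.17 + 13.7×0.04 + 207.9×0.82 + 6×0.31 + 1.5×0.61 + 207.9×0.11 = 228.321 m^2.
V = 13.5·15.4·3.5 = 727.65 m³.
T = 0.161 V/A = 0.161·727.65/228.321 = 0.51 s.

0.51 sec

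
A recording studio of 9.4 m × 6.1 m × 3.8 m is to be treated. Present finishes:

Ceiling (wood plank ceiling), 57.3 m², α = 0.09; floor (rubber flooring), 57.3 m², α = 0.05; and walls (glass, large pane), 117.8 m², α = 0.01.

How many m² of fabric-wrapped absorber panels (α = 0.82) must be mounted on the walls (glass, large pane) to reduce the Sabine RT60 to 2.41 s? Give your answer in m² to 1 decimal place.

6.6

Equivalent absorption area: A₁ = 57.3·0.09 + 57.3·0.05 + 117.8·0.01 = 9.200 m².
Required A₂ = 0.161·217.892/2.41 = 14.556 sabins.
Absorption to add: 14.556 − 9.200 = 5.356 sabins.
Each m² of panel replacing the walls (glass, large pane) adds (0.82 − 0.01) = 0.81 sabins.
Panel area = 5.356 / 0.81 = 6.6 m².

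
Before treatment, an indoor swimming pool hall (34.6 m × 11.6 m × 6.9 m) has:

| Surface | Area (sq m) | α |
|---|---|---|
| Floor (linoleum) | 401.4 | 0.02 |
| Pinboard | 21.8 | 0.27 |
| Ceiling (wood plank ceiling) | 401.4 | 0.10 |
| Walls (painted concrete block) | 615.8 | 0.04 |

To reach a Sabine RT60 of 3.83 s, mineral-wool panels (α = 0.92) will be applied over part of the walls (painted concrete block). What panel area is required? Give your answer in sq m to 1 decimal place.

42.9

Total absorption A₁ = 401.4*0.02 + 21.8*0.27 + 401.4*0.10 + 615.8*0.04
  = 8.028 + 5.886 + 40.140 + 24.632 = 78.686 sq m sabins.
Required A₂ = 0.161·2769.384/3.83 = 116.415 sabins.
Absorption to add: 116.415 − 78.686 = 37.729 sabins.
Net gain per sq m: Δα = 0.92 − 0.04 = 0.88.
Panel area = 37.729 / 0.88 = 42.9 sq m.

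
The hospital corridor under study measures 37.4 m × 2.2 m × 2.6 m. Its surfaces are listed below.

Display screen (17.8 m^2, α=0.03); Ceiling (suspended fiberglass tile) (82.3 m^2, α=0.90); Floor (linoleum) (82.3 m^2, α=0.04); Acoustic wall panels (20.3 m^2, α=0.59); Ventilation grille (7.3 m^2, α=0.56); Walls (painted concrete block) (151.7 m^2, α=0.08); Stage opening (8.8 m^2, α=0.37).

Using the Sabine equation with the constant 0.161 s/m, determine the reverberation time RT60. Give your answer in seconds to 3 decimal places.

Total absorption A = 17.8·0.03 + 82.3·0.90 + 82.3·0.04 + 20.3·0.59 + 7.3·0.56 + 151.7·0.08 + 8.8·0.37
  = 0.534 + 74.070 + 3.292 + 11.977 + 4.088 + 12.136 + 3.256 = 109.353 m^2 sabins.
Volume V = 37.4 × 2.2 × 2.6 = 213.928 m³.
RT60 = 0.161 · V / A = 0.161 × 213.928 / 109.353 = 0.315 s.

0.315 seconds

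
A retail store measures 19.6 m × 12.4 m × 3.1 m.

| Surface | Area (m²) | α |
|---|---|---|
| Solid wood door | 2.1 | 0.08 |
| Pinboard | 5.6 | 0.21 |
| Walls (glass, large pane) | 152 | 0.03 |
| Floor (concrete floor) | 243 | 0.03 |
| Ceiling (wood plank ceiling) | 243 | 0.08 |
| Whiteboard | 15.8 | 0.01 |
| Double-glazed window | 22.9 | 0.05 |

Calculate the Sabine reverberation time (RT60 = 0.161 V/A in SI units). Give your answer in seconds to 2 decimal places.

3.57 seconds

Summing Sᵢαᵢ: 0.168 + 1.176 + 4.560 + 7.290 + 19.440 + 0.158 + 1.145 → A = 33.937 sabins.
Volume V = 19.6 × 12.4 × 3.1 = 753.424 m³.
RT60 = 0.161 · V / A = 0.161 × 753.424 / 33.937 = 3.57 s.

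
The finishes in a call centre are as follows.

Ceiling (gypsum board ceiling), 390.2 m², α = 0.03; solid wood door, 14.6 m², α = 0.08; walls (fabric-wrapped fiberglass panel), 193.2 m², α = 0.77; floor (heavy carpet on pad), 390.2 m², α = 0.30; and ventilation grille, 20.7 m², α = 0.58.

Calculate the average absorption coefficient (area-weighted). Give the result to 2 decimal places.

0.29

S = Σ Sᵢ = 390.2 + 14.6 + 193.2 + 390.2 + 20.7 = 1008.9 m².
Weighted sum Σ Sα = 290.704.
ᾱ = 290.704 / 1008.9 = 0.29.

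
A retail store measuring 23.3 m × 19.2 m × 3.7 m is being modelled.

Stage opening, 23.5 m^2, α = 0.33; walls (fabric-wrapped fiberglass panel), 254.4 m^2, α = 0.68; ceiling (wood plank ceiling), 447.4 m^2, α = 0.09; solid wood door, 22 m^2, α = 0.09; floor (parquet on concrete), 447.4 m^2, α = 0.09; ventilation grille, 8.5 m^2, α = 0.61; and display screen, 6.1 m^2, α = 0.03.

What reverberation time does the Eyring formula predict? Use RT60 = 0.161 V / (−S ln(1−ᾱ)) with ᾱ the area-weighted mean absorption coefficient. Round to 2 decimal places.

S = Σ Sᵢ = 1209.3 m^2.
Σ(Sᵢαᵢ) = 23.5·0.33 + 254.4·0.68 + 447.4·0.09 + 22·0.09 + 447.4·0.09 + 8.5·0.61 + 6.1·0.03 = 268.627.
ᾱ = 268.627 / 1209.3 = 0.2221.
Eyring denominator: −S ln(1−ᾱ) = 303.725.
V = 23.3 × 19.2 × 3.7 = 1655.232 m³.
RT60 = 0.161 × 1655.232 / 303.725 = 0.88 s.

0.88 sec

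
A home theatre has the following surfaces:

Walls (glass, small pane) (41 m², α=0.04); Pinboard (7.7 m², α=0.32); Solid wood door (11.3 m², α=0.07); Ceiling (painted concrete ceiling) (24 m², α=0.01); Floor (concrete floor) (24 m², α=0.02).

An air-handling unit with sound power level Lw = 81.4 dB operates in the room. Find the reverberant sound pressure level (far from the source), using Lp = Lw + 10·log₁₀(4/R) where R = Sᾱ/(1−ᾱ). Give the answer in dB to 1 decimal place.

79.7 dB

A = 5.615 sabins; S = 108.0 m².
ᾱ = 5.615/108.0 = 0.0520; R = Sᾱ/(1−ᾱ) = 5.615/(1−0.0520) = 5.923 m².
Lp = Lw + 10 log₁₀(4/R) = 81.4 -1.70 = 79.7 dB.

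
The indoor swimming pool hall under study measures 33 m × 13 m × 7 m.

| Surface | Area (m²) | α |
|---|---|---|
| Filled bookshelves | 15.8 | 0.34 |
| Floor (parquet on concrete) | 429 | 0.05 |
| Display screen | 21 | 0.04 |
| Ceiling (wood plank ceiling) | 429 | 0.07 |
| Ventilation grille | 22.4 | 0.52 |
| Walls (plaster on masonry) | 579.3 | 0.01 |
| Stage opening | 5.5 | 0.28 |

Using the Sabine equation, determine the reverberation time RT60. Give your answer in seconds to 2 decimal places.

6.31 seconds

A = Σ Sᵢαᵢ = 15.8×0.34 + 429×0.05 + 21×0.04 + 429×0.07 + 22.4×0.52 + 579.3×0.01 + 5.5×0.28 = 76.673 sabins.
V = 33·13·7 = 3003 m³.
RT60 = 0.161 · V / A = 0.161 × 3003 / 76.673 = 6.31 s.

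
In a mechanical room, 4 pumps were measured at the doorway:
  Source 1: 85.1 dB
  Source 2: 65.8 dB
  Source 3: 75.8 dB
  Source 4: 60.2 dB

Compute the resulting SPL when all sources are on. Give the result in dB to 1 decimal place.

85.6 dB

Sum in the linear (power) domain: Σ 10^(Lᵢ/10) = 10^(85.1/10) + 10^(65.8/10) + 10^(75.8/10) + 10^(60.2/10) = 3.665e+08.
Back to dB: 10·log₁₀ Σ = 85.6 dB.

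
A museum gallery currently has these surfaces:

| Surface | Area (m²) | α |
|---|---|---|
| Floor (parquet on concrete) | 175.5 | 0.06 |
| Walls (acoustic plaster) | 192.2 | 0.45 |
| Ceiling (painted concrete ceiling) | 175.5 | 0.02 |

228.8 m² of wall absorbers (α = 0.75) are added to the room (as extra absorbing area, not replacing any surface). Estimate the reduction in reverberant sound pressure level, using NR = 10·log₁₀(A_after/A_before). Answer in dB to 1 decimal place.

4.3 dB

Equivalent absorption area: A_before = 175.5×0.06 + 192.2×0.45 + 175.5×0.02 = 100.530 m².
Treatment contributes 228.8·0.75 = 171.600 sabins.
New total A_after = 272.130 sabins.
Reduction = 10 log₁₀(A_after/A_before) = 10 log₁₀(2.7070) = 4.3 dB.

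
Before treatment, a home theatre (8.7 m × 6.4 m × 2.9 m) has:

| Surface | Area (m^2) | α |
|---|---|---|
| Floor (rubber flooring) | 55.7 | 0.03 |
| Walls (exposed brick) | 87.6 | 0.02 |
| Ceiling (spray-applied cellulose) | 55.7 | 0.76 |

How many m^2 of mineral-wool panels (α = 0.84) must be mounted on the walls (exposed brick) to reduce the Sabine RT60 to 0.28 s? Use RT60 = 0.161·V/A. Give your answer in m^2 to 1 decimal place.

57.4

A₁ = Σ Sᵢαᵢ = 55.7·0.03 + 87.6·0.02 + 55.7·0.76 = 45.755 sabins.
V = 161.472 m³. Target absorption A₂ = 0.161 × 161.472 / 0.28 = 92.846 sabins.
Absorption to add: 92.846 − 45.755 = 47.091 sabins.
Net gain per m^2: Δα = 0.84 − 0.02 = 0.82.
Panel area = 47.091 / 0.82 = 57.4 m^2.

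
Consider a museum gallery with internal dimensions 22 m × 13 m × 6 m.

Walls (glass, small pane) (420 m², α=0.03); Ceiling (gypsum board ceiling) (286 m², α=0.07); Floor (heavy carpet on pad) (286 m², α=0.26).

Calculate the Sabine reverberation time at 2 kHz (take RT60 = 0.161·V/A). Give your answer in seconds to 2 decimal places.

2.58 s

Equivalent absorption area: A = 420*0.03 + 286*0.07 + 286*0.26 = 106.980 m².
Room volume: 1716 m³.
T = 0.161 V/A = 0.161·1716/106.980 = 2.58 s.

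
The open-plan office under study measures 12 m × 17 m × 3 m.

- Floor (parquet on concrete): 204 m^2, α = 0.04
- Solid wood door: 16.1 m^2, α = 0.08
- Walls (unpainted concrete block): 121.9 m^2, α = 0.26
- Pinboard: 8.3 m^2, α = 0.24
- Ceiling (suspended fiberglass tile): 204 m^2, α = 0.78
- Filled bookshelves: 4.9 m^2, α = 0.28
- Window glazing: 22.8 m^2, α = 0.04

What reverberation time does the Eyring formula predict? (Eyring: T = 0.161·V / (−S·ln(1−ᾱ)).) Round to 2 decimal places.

Total surface area S = 204 + 16.1 + 121.9 + 8.3 + 204 + 4.9 + 22.8 = 582.0 m^2.
Absorption A = 204·0.04 + 16.1·0.08 + 121.9·0.26 + 8.3·0.24 + 204·0.78 + 4.9·0.28 + 22.8·0.04 = 204.538 sabins.
ᾱ = 204.538 / 582.0 = 0.3514.
−S·ln(1−ᾱ) = −582.0 × ln(1 − 0.3514) = 251.971.
V = 12 × 17 × 3 = 612 m³.
T = 0.161·V/[−S·ln(1−ᾱ)] = 0.161·612/251.971 = 0.39 s.

0.39 seconds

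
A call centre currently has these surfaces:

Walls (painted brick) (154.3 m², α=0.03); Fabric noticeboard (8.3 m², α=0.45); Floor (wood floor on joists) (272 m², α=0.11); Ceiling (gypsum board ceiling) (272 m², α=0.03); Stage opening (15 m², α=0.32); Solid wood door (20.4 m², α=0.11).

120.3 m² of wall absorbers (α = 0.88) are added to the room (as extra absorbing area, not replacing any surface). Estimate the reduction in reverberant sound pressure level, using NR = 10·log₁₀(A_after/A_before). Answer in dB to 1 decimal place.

4.7 dB

A_before = Σ Sᵢαᵢ = 154.3·0.03 + 8.3·0.45 + 272·0.11 + 272·0.03 + 15·0.32 + 20.4·0.11 = 53.488 sabins.
Added absorption = 120.3 × 0.88 = 105.864 sabins.
A_after = 53.488 + 105.864 = 159.352 sabins.
NR = 10·log₁₀(159.352/53.488) = 4.7 dB.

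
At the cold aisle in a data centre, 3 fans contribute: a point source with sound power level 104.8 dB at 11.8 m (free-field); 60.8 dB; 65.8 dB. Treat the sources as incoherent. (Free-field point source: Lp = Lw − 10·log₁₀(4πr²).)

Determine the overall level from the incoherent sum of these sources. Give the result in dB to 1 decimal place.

73.5 dB

Source at 11.8 m: Lp = 104.8 − 10·log₁₀(4π·11.8²) = 104.8 − 10·log₁₀(1749.741) = 72.4 dB.
Converting to relative power and adding: 10^(72.4/10) + 10^(60.8/10) + 10^(65.8/10) = 2.238e+07.
L_total = 10·log₁₀(2.238e+07) = 73.5 dB.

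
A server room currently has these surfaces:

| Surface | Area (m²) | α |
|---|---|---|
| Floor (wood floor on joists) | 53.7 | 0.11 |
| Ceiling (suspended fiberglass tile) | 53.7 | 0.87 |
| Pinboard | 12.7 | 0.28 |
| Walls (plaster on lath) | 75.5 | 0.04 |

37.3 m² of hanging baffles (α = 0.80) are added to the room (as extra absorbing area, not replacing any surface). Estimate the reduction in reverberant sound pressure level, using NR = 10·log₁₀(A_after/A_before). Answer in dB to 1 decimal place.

1.8 dB

A_before = Σ Sᵢαᵢ = 53.7*0.11 + 53.7*0.87 + 12.7*0.28 + 75.5*0.04 = 59.202 sabins.
Added absorption = 37.3 × 0.80 = 29.840 sabins.
A_after = 59.202 + 29.840 = 89.042 sabins.
NR = 10·log₁₀(89.042/59.202) = 1.8 dB.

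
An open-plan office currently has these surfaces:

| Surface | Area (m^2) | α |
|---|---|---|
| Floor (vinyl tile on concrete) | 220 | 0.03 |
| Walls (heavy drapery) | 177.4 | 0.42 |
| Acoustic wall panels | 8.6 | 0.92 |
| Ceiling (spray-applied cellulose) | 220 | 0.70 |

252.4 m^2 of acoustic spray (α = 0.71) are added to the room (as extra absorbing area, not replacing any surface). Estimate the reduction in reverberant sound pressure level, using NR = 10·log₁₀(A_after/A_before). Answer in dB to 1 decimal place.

Total absorption A_before = 220·0.03 + 177.4·0.42 + 8.6·0.92 + 220·0.70
  = 6.600 + 74.508 + 7.912 + 154.000 = 243.020 m^2 sabins.
Treatment contributes 252.4·0.71 = 179.204 sabins.
New total A_after = 422.224 sabins.
NR = 10·log₁₀(422.224/243.020) = 2.4 dB.

2.4 dB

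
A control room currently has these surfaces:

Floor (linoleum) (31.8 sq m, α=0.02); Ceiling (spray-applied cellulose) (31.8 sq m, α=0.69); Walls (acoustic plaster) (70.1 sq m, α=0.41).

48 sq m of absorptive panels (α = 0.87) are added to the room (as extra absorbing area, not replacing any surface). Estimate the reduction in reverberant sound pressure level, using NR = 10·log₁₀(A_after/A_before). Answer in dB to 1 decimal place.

2.6 dB

Total absorption A_before = 31.8·0.02 + 31.8·0.69 + 70.1·0.41
  = 0.636 + 21.942 + 28.741 = 51.319 sq m sabins.
Added absorption = 48 × 0.87 = 41.760 sabins.
New total A_after = 93.079 sabins.
NR = 10·log₁₀(93.079/51.319) = 2.6 dB.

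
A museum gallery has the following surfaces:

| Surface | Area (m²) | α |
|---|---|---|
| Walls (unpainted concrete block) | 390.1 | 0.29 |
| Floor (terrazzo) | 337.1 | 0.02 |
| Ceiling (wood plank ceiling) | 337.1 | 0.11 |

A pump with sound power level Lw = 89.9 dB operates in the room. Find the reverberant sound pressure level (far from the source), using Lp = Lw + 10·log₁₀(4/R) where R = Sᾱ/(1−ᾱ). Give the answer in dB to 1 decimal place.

73.3 dB

Σ(Sᵢαᵢ) = 390.1·0.29 + 337.1·0.02 + 337.1·0.11 = 156.952; total area S = 1064.3 m².
ᾱ = 156.952/1064.3 = 0.1475; R = Sᾱ/(1−ᾱ) = 156.952/(1−0.1475) = 184.108 m².
Lp = 89.9 + 10·log₁₀(4/184.108) = 89.9 + (-16.63) = 73.3 dB.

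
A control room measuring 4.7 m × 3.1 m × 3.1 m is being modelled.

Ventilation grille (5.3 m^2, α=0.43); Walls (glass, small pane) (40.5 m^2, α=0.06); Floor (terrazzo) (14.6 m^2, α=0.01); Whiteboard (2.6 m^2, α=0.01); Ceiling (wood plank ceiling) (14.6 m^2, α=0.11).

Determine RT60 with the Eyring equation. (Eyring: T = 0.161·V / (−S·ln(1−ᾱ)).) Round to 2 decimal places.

1.07 seconds

S = Σ Sᵢ = 77.6 m^2.
Absorption A = 5.3·0.43 + 40.5·0.06 + 14.6·0.01 + 2.6·0.01 + 14.6·0.11 = 6.487 sabins.
ᾱ = 6.487 / 77.6 = 0.0836.
−S·ln(1−ᾱ) = −77.6 × ln(1 − 0.0836) = 6.775.
V = 4.7 × 3.1 × 3.1 = 45.167 m³.
T = 0.161·V/[−S·ln(1−ᾱ)] = 0.161·45.167/6.775 = 1.07 s.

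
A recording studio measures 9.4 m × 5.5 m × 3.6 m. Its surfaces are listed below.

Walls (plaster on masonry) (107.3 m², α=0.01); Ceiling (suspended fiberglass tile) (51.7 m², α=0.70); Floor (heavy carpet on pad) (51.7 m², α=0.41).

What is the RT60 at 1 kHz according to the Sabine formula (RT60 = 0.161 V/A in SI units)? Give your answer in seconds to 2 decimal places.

Equivalent absorption area: A = 107.3×0.01 + 51.7×0.70 + 51.7×0.41 = 58.460 m².
Room volume: 186.12 m³.
Sabine: RT60 = 0.161 × 186.12 / 58.460 = 0.51 s.

0.51 s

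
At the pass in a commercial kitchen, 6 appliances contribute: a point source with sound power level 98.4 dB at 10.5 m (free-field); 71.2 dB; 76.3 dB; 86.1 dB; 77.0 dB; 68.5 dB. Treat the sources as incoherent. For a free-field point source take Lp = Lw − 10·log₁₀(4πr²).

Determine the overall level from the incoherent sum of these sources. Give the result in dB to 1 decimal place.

Source at 10.5 m: Lp = 98.4 − 10·log₁₀(4π·10.5²) = 98.4 − 10·log₁₀(1385.442) = 67.0 dB.
Converting to relative power and adding: 10^(67.0/10) + 10^(71.2/10) + 10^(76.3/10) + 10^(86.1/10) + 10^(77.0/10) + 10^(68.5/10) = 5.254e+08.
Combined level = 10 log₁₀(5.254e+08) = 87.2 dB.

87.2 dB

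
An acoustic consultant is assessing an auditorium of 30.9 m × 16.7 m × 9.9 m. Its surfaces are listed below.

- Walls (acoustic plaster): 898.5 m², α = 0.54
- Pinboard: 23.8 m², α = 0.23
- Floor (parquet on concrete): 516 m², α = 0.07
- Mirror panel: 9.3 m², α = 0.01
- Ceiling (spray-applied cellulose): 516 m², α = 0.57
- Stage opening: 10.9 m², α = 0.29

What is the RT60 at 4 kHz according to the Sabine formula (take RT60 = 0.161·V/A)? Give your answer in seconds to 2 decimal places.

1.00 s

Summing Sᵢαᵢ: 485.190 + 5.474 + 36.120 + 0.093 + 294.120 + 3.161 → A = 824.158 sabins.
V = 30.9·16.7·9.9 = 5108.697 m³.
RT60 = 0.161 · V / A = 0.161 × 5108.697 / 824.158 = 1.00 s.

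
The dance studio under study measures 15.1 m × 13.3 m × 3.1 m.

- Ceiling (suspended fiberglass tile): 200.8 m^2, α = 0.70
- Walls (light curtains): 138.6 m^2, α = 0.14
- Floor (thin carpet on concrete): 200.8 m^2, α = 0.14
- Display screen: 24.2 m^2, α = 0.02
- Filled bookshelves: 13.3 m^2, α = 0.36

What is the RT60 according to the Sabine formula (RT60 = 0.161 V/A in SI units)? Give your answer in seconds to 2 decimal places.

Total absorption A = 200.8×0.70 + 138.6×0.14 + 200.8×0.14 + 24.2×0.02 + 13.3×0.36
  = 140.560 + 19.404 + 28.112 + 0.484 + 4.788 = 193.348 m^2 sabins.
V = 15.1·13.3·3.1 = 622.573 m³.
Sabine: RT60 = 0.161 × 622.573 / 193.348 = 0.52 s.

0.52 sec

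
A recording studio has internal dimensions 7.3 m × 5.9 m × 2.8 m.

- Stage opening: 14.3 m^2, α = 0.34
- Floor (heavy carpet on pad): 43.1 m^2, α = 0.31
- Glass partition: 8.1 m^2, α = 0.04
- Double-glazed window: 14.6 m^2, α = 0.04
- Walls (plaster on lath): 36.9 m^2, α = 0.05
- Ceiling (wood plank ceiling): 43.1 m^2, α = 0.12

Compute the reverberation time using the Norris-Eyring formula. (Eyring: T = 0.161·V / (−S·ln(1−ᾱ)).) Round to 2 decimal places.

Total surface area S = 14.3 + 43.1 + 8.1 + 14.6 + 36.9 + 43.1 = 160.1 m^2.
Σ(Sᵢαᵢ) = 14.3×0.34 + 43.1×0.31 + 8.1×0.04 + 14.6×0.04 + 36.9×0.05 + 43.1×0.12 = 26.148.
Mean coefficient ᾱ = A/S = 0.1633.
Eyring denominator: −S ln(1−ᾱ) = 28.544.
V = 7.3 × 5.9 × 2.8 = 120.596 m³.
T = 0.161·V/[−S·ln(1−ᾱ)] = 0.161·120.596/28.544 = 0.68 s.

0.68 s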